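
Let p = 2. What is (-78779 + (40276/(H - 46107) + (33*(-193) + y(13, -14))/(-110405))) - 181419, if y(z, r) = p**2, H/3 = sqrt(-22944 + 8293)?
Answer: -339298719164496742/1303997937443 - 70483*I*sqrt(299)/177165609 ≈ -2.602e+5 - 0.0068792*I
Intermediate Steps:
H = 21*I*sqrt(299) (H = 3*sqrt(-22944 + 8293) = 3*sqrt(-14651) = 3*(7*I*sqrt(299)) = 21*I*sqrt(299) ≈ 363.12*I)
y(z, r) = 4 (y(z, r) = 2**2 = 4)
(-78779 + (40276/(H - 46107) + (33*(-193) + y(13, -14))/(-110405))) - 181419 = (-78779 + (40276/(21*I*sqrt(299) - 46107) + (33*(-193) + 4)/(-110405))) - 181419 = (-78779 + (40276/(-46107 + 21*I*sqrt(299)) + (-6369 + 4)*(-1/110405))) - 181419 = (-78779 + (40276/(-46107 + 21*I*sqrt(299)) - 6365*(-1/110405))) - 181419 = (-78779 + (40276/(-46107 + 21*I*sqrt(299)) + 1273/22081)) - 181419 = (-78779 + (1273/22081 + 40276/(-46107 + 21*I*sqrt(299)))) - 181419 = (-1739517826/22081 + 40276/(-46107 + 21*I*sqrt(299))) - 181419 = -5745430765/22081 + 40276/(-46107 + 21*I*sqrt(299))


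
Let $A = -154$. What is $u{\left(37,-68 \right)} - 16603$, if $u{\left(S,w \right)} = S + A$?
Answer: $-16720$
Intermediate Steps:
$u{\left(S,w \right)} = -154 + S$ ($u{\left(S,w \right)} = S - 154 = -154 + S$)
$u{\left(37,-68 \right)} - 16603 = \left(-154 + 37\right) - 16603 = -117 - 16603 = -16720$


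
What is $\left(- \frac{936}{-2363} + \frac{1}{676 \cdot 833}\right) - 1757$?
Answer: $- \frac{137492920881}{78272012} \approx -1756.6$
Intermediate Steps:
$\left(- \frac{936}{-2363} + \frac{1}{676 \cdot 833}\right) - 1757 = \left(\left(-936\right) \left(- \frac{1}{2363}\right) + \frac{1}{676} \cdot \frac{1}{833}\right) - 1757 = \left(\frac{936}{2363} + \frac{1}{563108}\right) - 1757 = \frac{31004203}{78272012} - 1757 = - \frac{137492920881}{78272012}$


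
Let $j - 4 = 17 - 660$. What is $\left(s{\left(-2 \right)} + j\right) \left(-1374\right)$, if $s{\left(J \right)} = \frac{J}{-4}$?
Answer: $877299$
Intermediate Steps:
$s{\left(J \right)} = - \frac{J}{4}$ ($s{\left(J \right)} = J \left(- \frac{1}{4}\right) = - \frac{J}{4}$)
$j = -639$ ($j = 4 + \left(17 - 660\right) = 4 - 643 = -639$)
$\left(s{\left(-2 \right)} + j\right) \left(-1374\right) = \left(\left(- \frac{1}{4}\right) \left(-2\right) - 639\right) \left(-1374\right) = \left(\frac{1}{2} - 639\right) \left(-1374\right) = \left(- \frac{1277}{2}\right) \left(-1374\right) = 877299$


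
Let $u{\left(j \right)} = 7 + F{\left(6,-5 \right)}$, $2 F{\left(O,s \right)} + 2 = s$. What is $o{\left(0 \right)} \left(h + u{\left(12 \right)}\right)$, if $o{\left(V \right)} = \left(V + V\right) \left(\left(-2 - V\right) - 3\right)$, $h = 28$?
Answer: $0$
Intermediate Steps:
$F{\left(O,s \right)} = -1 + \frac{s}{2}$
$u{\left(j \right)} = \frac{7}{2}$ ($u{\left(j \right)} = 7 + \left(-1 + \frac{1}{2} \left(-5\right)\right) = 7 - \frac{7}{2} = \frac{7}{2}$)
$o{\left(V \right)} = 2 V \left(-5 - V\right)$
$o{\left(0 \right)} \left(h + u{\left(12 \right)}\right) = \left(-2\right) 0 \left(5 + 0\right) \left(28 + \frac{7}{2}\right) = \left(-2\right) 0 \cdot 5 \cdot \frac{63}{2} = 0 \cdot \frac{63}{2} = 0$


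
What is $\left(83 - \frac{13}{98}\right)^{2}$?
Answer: $\frac{65950641}{9604} \approx 6867.0$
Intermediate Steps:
$\left(83 - \frac{13}{98}\right)^{2} = \left(\frac{8121}{98}\right)^{2} = \frac{65950641}{9604}$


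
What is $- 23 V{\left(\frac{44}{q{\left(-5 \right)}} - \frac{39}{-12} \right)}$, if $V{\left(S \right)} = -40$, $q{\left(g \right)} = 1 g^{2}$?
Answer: $920$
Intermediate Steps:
$q{\left(g \right)} = g^{2}$
$- 23 V{\left(\frac{44}{q{\left(-5 \right)}} - \frac{39}{-12} \right)} = \left(-23\right) \left(-40\right) = 920$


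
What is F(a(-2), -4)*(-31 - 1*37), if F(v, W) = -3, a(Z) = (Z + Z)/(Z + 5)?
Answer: 204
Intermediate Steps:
a(Z) = 2*Z/(5 + Z) (a(Z) = (2*Z)/(5 + Z) = 2*Z/(5 + Z))
F(a(-2), -4)*(-31 - 1*37) = -3*(-31 - 1*37) = -3*(-31 - 37) = -3*(-68) = 204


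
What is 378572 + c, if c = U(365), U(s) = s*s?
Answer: 511797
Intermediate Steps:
U(s) = s**2
c = 133225 (c = 365**2 = 133225)
378572 + c = 378572 + 133225 = 511797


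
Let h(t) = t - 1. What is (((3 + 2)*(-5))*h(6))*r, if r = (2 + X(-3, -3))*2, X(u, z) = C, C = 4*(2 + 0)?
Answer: -2500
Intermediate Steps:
C = 8 (C = 4*2 = 8)
h(t) = -1 + t
X(u, z) = 8
r = 20 (r = (2 + 8)*2 = 10*2 = 20)
(((3 + 2)*(-5))*h(6))*r = (((3 + 2)*(-5))*(-1 + 6))*20 = ((5*(-5))*5)*20 = -25*5*20 = -125*20 = -2500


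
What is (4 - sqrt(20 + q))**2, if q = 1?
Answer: (4 - sqrt(21))**2 ≈ 0.33939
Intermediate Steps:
(4 - sqrt(20 + q))**2 = (4 - sqrt(20 + 1))**2 = (4 - sqrt(21))**2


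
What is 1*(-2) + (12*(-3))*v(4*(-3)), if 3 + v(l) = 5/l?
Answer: 121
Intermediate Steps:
v(l) = -3 + 5/l
1*(-2) + (12*(-3))*v(4*(-3)) = 1*(-2) + (12*(-3))*(-3 + 5/((4*(-3)))) = -2 - 36*(-3 + 5/(-12)) = -2 - 36*(-3 + 5*(-1/12)) = -2 - 36*(-3 - 5/12) = -2 - 36*(-41/12) = -2 + 123 = 121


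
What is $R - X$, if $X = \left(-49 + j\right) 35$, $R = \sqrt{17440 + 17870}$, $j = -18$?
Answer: $2345 + \sqrt{35310} \approx 2532.9$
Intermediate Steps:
$R = \sqrt{35310} \approx 187.91$
$X = -2345$ ($X = \left(-49 - 18\right) 35 = \left(-67\right) 35 = -2345$)
$R - X = \sqrt{35310} - -2345 = \sqrt{35310} + 2345 = 2345 + \sqrt{35310}$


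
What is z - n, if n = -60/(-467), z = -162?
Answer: -75714/467 ≈ -162.13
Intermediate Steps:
n = 60/467 (n = -60*(-1/467) = 60/467 ≈ 0.12848)
z - n = -162 - 1*60/467 = -162 - 60/467 = -75714/467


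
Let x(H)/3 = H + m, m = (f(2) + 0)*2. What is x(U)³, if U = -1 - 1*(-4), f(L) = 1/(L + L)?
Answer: 9261/8 ≈ 1157.6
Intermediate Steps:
f(L) = 1/(2*L)
U = 3 (U = -1 + 4 = 3)
m = ½ (m = ((½)/2 + 0)*2 = ((½)*(½) + 0)*2 = (¼ + 0)*2 = (¼)*2 = ½ ≈ 0.50000)
x(H) = 3/2 + 3*H (x(H) = 3*(H + ½) = 3*(½ + H) = 3/2 + 3*H)
x(U)³ = (3/2 + 3*3)³ = (3/2 + 9)³ = (21/2)³ = 9261/8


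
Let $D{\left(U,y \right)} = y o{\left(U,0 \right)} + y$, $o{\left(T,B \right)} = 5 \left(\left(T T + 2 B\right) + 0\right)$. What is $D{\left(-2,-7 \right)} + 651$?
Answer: $504$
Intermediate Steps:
$o{\left(T,B \right)} = 5 T^{2} + 10 B$ ($o{\left(T,B \right)} = 5 \left(\left(T^{2} + 2 B\right) + 0\right) = 5 \left(T^{2} + 2 B\right) = 5 T^{2} + 10 B$)
$D{\left(U,y \right)} = y + 5 y U^{2}$ ($D{\left(U,y \right)} = y \left(5 U^{2} + 10 \cdot 0\right) + y = y \left(5 U^{2} + 0\right) + y = y 5 U^{2} + y = 5 y U^{2} + y = y + 5 y U^{2}$)
$D{\left(-2,-7 \right)} + 651 = - 7 \left(1 + 5 \left(-2\right)^{2}\right) + 651 = - 7 \left(1 + 5 \cdot 4\right) + 651 = - 7 \left(1 + 20\right) + 651 = \left(-7\right) 21 + 651 = -147 + 651 = 504$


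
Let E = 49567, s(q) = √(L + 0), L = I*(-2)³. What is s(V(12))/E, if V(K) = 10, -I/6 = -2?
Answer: 4*I*√6/49567 ≈ 0.00019767*I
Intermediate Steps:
I = 12 (I = -6*(-2) = 12)
L = -96 (L = 12*(-2)³ = 12*(-8) = -96)
s(q) = 4*I*√6 (s(q) = √(-96 + 0) = √(-96) = 4*I*√6)
s(V(12))/E = (4*I*√6)/49567 = (4*I*√6)*(1/49567) = 4*I*√6/49567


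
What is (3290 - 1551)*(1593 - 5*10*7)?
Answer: 2161577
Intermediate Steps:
(3290 - 1551)*(1593 - 5*10*7) = 1739*(1593 - 50*7) = 1739*(1593 - 350) = 1739*1243 = 2161577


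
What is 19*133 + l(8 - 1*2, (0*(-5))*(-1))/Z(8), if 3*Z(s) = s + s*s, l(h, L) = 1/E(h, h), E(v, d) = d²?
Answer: 2183329/864 ≈ 2527.0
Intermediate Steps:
l(h, L) = h⁻² (l(h, L) = 1/(h²) = h⁻²)
Z(s) = s/3 + s²/3 (Z(s) = (s + s*s)/3 = (s + s²)/3 = s/3 + s²/3)
19*133 + l(8 - 1*2, (0*(-5))*(-1))/Z(8) = 19*133 + 1/((8 - 1*2)²*(((⅓)*8*(1 + 8)))) = 2527 + 1/((8 - 2)²*(((⅓)*8*9))) = 2527 + 1/(6²*24) = 2527 + (1/36)*(1/24) = 2527 + 1/864 = 2183329/864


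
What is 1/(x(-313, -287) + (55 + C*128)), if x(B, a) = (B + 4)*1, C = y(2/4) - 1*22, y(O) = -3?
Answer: -1/3454 ≈ -0.00028952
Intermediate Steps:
C = -25 (C = -3 - 1*22 = -3 - 22 = -25)
x(B, a) = 4 + B (x(B, a) = (4 + B)*1 = 4 + B)
1/(x(-313, -287) + (55 + C*128)) = 1/((4 - 313) + (55 - 25*128)) = 1/(-309 + (55 - 3200)) = 1/(-309 - 3145) = 1/(-3454) = -1/3454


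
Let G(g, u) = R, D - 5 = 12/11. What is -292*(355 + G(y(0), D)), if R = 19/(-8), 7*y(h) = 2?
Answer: -205933/2 ≈ -1.0297e+5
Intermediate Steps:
y(h) = 2/7 (y(h) = (⅐)*2 = 2/7)
D = 67/11 (D = 5 + 12/11 = 67/11 ≈ 6.0909)
R = -19/8 (R = 19*(-⅛) = -19/8 ≈ -2.3750)
G(g, u) = -19/8
-292*(355 + G(y(0), D)) = -292*(355 - 19/8) = -292*2821/8 = -205933/2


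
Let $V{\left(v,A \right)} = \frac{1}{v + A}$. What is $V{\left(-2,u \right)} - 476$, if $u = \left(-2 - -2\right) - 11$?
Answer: $- \frac{6189}{13} \approx -476.08$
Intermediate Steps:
$u = -11$ ($u = \left(-2 + 2\right) - 11 = 0 - 11 = -11$)
$V{\left(v,A \right)} = \frac{1}{A + v}$
$V{\left(-2,u \right)} - 476 = \frac{1}{-11 - 2} - 476 = \frac{1}{-13} - 476 = - \frac{1}{13} - 476 = - \frac{6189}{13}$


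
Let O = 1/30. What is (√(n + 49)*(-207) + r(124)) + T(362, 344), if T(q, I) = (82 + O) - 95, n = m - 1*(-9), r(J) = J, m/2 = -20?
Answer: 3331/30 - 621*√2 ≈ -767.19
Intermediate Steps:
m = -40 (m = 2*(-20) = -40)
n = -31 (n = -40 - 1*(-9) = -40 + 9 = -31)
O = 1/30 ≈ 0.033333
T(q, I) = -389/30 (T(q, I) = (82 + 1/30) - 95 = 2461/30 - 95 = -389/30)
(√(n + 49)*(-207) + r(124)) + T(362, 344) = (√(-31 + 49)*(-207) + 124) - 389/30 = (√18*(-207) + 124) - 389/30 = ((3*√2)*(-207) + 124) - 389/30 = (-621*√2 + 124) - 389/30 = (124 - 621*√2) - 389/30 = 3331/30 - 621*√2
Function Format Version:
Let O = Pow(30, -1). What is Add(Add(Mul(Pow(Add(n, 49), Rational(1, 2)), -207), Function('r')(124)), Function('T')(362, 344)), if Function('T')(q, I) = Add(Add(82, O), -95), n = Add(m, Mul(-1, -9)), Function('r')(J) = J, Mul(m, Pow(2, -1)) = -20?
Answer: Add(Rational(3331, 30), Mul(-621, Pow(2, Rational(1, 2)))) ≈ -767.19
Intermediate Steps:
m = -40 (m = Mul(2, -20) = -40)
n = -31 (n = Add(-40, Mul(-1, -9)) = Add(-40, 9) = -31)
O = Rational(1, 30) ≈ 0.033333
Function('T')(q, I) = Rational(-389, 30) (Function('T')(q, I) = Add(Add(82, Rational(1, 30)), -95) = Add(Rational(2461, 30), -95) = Rational(-389, 30))
Add(Add(Mul(Pow(Add(n, 49), Rational(1, 2)), -207), Function('r')(124)), Function('T')(362, 344)) = Add(Add(Mul(Pow(Add(-31, 49), Rational(1, 2)), -207), 124), Rational(-389, 30)) = Add(Add(Mul(Pow(18, Rational(1, 2)), -207), 124), Rational(-389, 30)) = Add(Add(Mul(Mul(3, Pow(2, Rational(1, 2))), -207), 124), Rational(-389, 30)) = Add(Add(Mul(-621, Pow(2, Rational(1, 2))), 124), Rational(-389, 30)) = Add(Add(124, Mul(-621, Pow(2, Rational(1, 2)))), Rational(-389, 30)) = Add(Rational(3331, 30), Mul(-621, Pow(2, Rational(1, 2))))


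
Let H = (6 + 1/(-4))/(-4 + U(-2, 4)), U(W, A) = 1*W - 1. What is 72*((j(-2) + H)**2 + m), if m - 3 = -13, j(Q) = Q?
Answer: -14391/98 ≈ -146.85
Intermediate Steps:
U(W, A) = -1 + W (U(W, A) = W - 1 = -1 + W)
m = -10 (m = 3 - 13 = -10)
H = -23/28 (H = (6 + 1/(-4))/(-4 + (-1 - 2)) = (6 - 1/4)/(-4 - 3) = (23/4)/(-7) = (23/4)*(-1/7) = -23/28 ≈ -0.82143)
72*((j(-2) + H)**2 + m) = 72*((-2 - 23/28)**2 - 10) = 72*((-79/28)**2 - 10) = 72*(6241/784 - 10) = 72*(-1599/784) = -14391/98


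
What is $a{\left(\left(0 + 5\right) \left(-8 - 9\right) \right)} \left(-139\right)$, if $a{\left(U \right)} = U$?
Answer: $11815$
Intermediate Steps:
$a{\left(\left(0 + 5\right) \left(-8 - 9\right) \right)} \left(-139\right) = \left(0 + 5\right) \left(-8 - 9\right) \left(-139\right) = 5 \left(-17\right) \left(-139\right) = \left(-85\right) \left(-139\right) = 11815$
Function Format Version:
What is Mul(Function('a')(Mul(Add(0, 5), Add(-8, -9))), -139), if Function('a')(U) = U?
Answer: 11815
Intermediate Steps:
Mul(Function('a')(Mul(Add(0, 5), Add(-8, -9))), -139) = Mul(Mul(Add(0, 5), Add(-8, -9)), -139) = Mul(Mul(5, -17), -139) = Mul(-85, -139) = 11815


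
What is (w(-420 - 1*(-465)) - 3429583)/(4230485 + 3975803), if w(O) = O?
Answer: -1714769/4103144 ≈ -0.41792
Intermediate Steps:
(w(-420 - 1*(-465)) - 3429583)/(4230485 + 3975803) = ((-420 - 1*(-465)) - 3429583)/(4230485 + 3975803) = ((-420 + 465) - 3429583)/8206288 = (45 - 3429583)*(1/8206288) = -3429538*1/8206288 = -1714769/4103144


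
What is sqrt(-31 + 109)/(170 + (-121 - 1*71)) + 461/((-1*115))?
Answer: -461/115 - sqrt(78)/22 ≈ -4.4101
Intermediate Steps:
sqrt(-31 + 109)/(170 + (-121 - 1*71)) + 461/((-1*115)) = sqrt(78)/(170 + (-121 - 71)) + 461/(-115) = sqrt(78)/(170 - 192) + 461*(-1/115) = sqrt(78)/(-22) - 461/115 = sqrt(78)*(-1/22) - 461/115 = -sqrt(78)/22 - 461/115 = -461/115 - sqrt(78)/22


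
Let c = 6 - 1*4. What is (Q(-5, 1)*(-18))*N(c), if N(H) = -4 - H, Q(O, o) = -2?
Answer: -216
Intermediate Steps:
c = 2 (c = 6 - 4 = 2)
(Q(-5, 1)*(-18))*N(c) = (-2*(-18))*(-4 - 1*2) = 36*(-4 - 2) = 36*(-6) = -216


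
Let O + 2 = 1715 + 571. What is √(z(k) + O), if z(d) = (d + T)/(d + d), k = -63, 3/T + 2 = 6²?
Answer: √1164628605/714 ≈ 47.796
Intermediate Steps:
O = 2284 (O = -2 + (1715 + 571) = -2 + 2286 = 2284)
T = 3/34 (T = 3/(-2 + 6²) = 3/(-2 + 36) = 3/34 ≈ 0.088235)
z(d) = (3/34 + d)/(2*d) (z(d) = (d + 3/34)/(d + d) = (3/34 + d)/((2*d)) = (3/34 + d)*(1/(2*d)) = (3/34 + d)/(2*d))
√(z(k) + O) = √((1/68)*(3 + 34*(-63))/(-63) + 2284) = √((1/68)*(-1/63)*(3 - 2142) + 2284) = √((1/68)*(-1/63)*(-2139) + 2284) = √(713/1428 + 2284) = √(3262265/1428) = √1164628605/714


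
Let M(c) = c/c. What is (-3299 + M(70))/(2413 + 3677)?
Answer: -1649/3045 ≈ -0.54154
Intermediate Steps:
M(c) = 1
(-3299 + M(70))/(2413 + 3677) = (-3299 + 1)/(2413 + 3677) = -3298/6090 = -3298*1/6090 = -1649/3045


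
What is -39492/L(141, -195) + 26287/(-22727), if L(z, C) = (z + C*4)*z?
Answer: -163433081/227519997 ≈ -0.71832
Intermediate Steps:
L(z, C) = z*(z + 4*C) (L(z, C) = (z + 4*C)*z = z*(z + 4*C))
-39492/L(141, -195) + 26287/(-22727) = -39492*1/(141*(141 + 4*(-195))) + 26287/(-22727) = -39492*1/(141*(141 - 780)) + 26287*(-1/22727) = -39492/(141*(-639)) - 26287/22727 = -39492/(-90099) - 26287/22727 = -39492*(-1/90099) - 26287/22727 = 4388/10011 - 26287/22727 = -163433081/227519997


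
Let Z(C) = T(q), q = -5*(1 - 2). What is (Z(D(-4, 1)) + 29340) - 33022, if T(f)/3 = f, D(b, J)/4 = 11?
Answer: -3667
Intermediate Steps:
D(b, J) = 44 (D(b, J) = 4*11 = 44)
q = 5 (q = -5*(-1) = 5)
T(f) = 3*f
Z(C) = 15 (Z(C) = 3*5 = 15)
(Z(D(-4, 1)) + 29340) - 33022 = (15 + 29340) - 33022 = 29355 - 33022 = -3667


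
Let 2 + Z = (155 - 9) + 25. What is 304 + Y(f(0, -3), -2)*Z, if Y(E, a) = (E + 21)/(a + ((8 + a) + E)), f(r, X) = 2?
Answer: 5711/6 ≈ 951.83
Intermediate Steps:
Y(E, a) = (21 + E)/(8 + E + 2*a) (Y(E, a) = (21 + E)/(a + (8 + E + a)) = (21 + E)/(8 + E + 2*a))
Z = 169 (Z = -2 + ((155 - 9) + 25) = -2 + (146 + 25) = -2 + 171 = 169)
304 + Y(f(0, -3), -2)*Z = 304 + ((21 + 2)/(8 + 2 + 2*(-2)))*169 = 304 + (23/(8 + 2 - 4))*169 = 304 + (23/6)*169 = 304 + 3887/6 = 5711/6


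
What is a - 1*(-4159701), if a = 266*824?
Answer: 4378885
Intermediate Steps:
a = 219184
a - 1*(-4159701) = 219184 - 1*(-4159701) = 219184 + 4159701 = 4378885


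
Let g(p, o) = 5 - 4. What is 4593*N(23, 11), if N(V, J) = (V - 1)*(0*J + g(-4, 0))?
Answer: 101046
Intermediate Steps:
g(p, o) = 1
N(V, J) = -1 + V (N(V, J) = (V - 1)*(0*J + 1) = (-1 + V)*(0 + 1) = (-1 + V)*1 = -1 + V)
4593*N(23, 11) = 4593*(-1 + 23) = 4593*22 = 101046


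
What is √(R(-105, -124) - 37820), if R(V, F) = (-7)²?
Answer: I*√37771 ≈ 194.35*I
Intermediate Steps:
R(V, F) = 49
√(R(-105, -124) - 37820) = √(49 - 37820) = √(-37771) = I*√37771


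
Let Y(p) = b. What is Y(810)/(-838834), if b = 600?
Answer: -300/419417 ≈ -0.00071528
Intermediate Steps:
Y(p) = 600
Y(810)/(-838834) = 600/(-838834) = 600*(-1/838834) = -300/419417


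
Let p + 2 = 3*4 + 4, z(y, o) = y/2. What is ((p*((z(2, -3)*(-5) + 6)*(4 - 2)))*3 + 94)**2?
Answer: 31684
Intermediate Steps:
z(y, o) = y/2 (z(y, o) = y*(1/2) = y/2)
p = 14 (p = -2 + (3*4 + 4) = -2 + (12 + 4) = -2 + 16 = 14)
((p*((z(2, -3)*(-5) + 6)*(4 - 2)))*3 + 94)**2 = ((14*((((1/2)*2)*(-5) + 6)*(4 - 2)))*3 + 94)**2 = ((14*((1*(-5) + 6)*2))*3 + 94)**2 = ((14*((-5 + 6)*2))*3 + 94)**2 = ((14*(1*2))*3 + 94)**2 = ((14*2)*3 + 94)**2 = (28*3 + 94)**2 = (84 + 94)**2 = 178**2 = 31684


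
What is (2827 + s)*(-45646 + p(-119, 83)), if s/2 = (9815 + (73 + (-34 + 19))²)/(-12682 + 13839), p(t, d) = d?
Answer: -150230186911/1157 ≈ -1.2984e+8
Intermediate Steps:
s = 26358/1157 (s = 2*((9815 + (73 + (-34 + 19))²)/(-12682 + 13839)) = 2*((9815 + (73 - 15)²)/1157) = 2*((9815 + 58²)*(1/1157)) = 2*((9815 + 3364)*(1/1157)) = 2*(13179*(1/1157)) = 2*(13179/1157) = 26358/1157 ≈ 22.781)
(2827 + s)*(-45646 + p(-119, 83)) = (2827 + 26358/1157)*(-45646 + 83) = (3297197/1157)*(-45563) = -150230186911/1157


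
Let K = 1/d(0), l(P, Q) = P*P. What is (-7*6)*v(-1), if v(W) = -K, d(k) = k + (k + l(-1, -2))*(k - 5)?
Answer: -42/5 ≈ -8.4000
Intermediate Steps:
l(P, Q) = P²
d(k) = k + (1 + k)*(-5 + k) (d(k) = k + (k + (-1)²)*(k - 5) = k + (k + 1)*(-5 + k) = k + (1 + k)*(-5 + k))
K = -⅕ (K = 1/(-5 + 0² - 3*0) = 1/(-5 + 0 + 0) = 1/(-5) = -⅕ ≈ -0.20000)
v(W) = ⅕ (v(W) = -1*(-⅕) = ⅕)
(-7*6)*v(-1) = -7*6*(⅕) = -42*⅕ = -42/5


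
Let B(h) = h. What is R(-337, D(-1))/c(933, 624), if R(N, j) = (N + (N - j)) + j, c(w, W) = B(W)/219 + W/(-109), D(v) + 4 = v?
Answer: 2681509/11440 ≈ 234.40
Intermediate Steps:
D(v) = -4 + v
c(w, W) = -110*W/23871 (c(w, W) = W/219 + W/(-109) = W*(1/219) + W*(-1/109) = W/219 - W/109 = -110*W/23871)
R(N, j) = 2*N (R(N, j) = (-j + 2*N) + j = 2*N)
R(-337, D(-1))/c(933, 624) = (2*(-337))/((-110/23871*624)) = -674/(-22880/7957) = -674*(-7957/22880) = 2681509/11440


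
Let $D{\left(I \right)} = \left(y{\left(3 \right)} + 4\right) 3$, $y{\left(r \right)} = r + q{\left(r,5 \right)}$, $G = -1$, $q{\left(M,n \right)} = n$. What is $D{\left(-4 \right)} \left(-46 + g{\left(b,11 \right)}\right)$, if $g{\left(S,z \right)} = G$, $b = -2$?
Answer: $-1692$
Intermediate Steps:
$y{\left(r \right)} = 5 + r$ ($y{\left(r \right)} = r + 5 = 5 + r$)
$g{\left(S,z \right)} = -1$
$D{\left(I \right)} = 36$ ($D{\left(I \right)} = \left(\left(5 + 3\right) + 4\right) 3 = \left(8 + 4\right) 3 = 12 \cdot 3 = 36$)
$D{\left(-4 \right)} \left(-46 + g{\left(b,11 \right)}\right) = 36 \left(-46 - 1\right) = 36 \left(-47\right) = -1692$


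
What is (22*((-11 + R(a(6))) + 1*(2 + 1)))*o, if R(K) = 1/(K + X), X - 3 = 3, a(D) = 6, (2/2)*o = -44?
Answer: 22990/3 ≈ 7663.3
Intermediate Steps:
o = -44
X = 6 (X = 3 + 3 = 6)
R(K) = 1/(6 + K) (R(K) = 1/(K + 6) = 1/(6 + K))
(22*((-11 + R(a(6))) + 1*(2 + 1)))*o = (22*((-11 + 1/(6 + 6)) + 1*(2 + 1)))*(-44) = (22*((-11 + 1/12) + 1*3))*(-44) = (22*((-11 + 1/12) + 3))*(-44) = (22*(-131/12 + 3))*(-44) = (22*(-95/12))*(-44) = -1045/6*(-44) = 22990/3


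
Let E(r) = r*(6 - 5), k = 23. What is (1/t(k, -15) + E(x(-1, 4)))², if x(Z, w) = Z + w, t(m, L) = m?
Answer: 4900/529 ≈ 9.2628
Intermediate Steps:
E(r) = r (E(r) = r*1 = r)
(1/t(k, -15) + E(x(-1, 4)))² = (1/23 + (-1 + 4))² = (1/23 + 3)² = (70/23)² = 4900/529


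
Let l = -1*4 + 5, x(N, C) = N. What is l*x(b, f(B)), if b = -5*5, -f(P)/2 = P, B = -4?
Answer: -25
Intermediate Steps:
f(P) = -2*P
b = -25
l = 1 (l = -4 + 5 = 1)
l*x(b, f(B)) = 1*(-25) = -25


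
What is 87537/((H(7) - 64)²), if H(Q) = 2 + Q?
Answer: 87537/3025 ≈ 28.938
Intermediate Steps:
87537/((H(7) - 64)²) = 87537/(((2 + 7) - 64)²) = 87537/((9 - 64)²) = 87537/((-55)²) = 87537/3025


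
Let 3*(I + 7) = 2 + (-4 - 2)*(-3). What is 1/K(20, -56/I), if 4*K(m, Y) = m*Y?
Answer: 1/840 ≈ 0.0011905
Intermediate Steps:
I = -⅓ (I = -7 + (2 + (-4 - 2)*(-3))/3 = -7 + (2 - 6*(-3))/3 = -7 + (2 + 18)/3 = -7 + (⅓)*20 = -7 + 20/3 = -⅓ ≈ -0.33333)
K(m, Y) = Y*m/4 (K(m, Y) = (m*Y)/4 = (Y*m)/4 = Y*m/4)
1/K(20, -56/I) = 1/((¼)*(-56/(-⅓))*20) = 1/((¼)*(-56*(-3))*20) = 1/((¼)*168*20) = 1/840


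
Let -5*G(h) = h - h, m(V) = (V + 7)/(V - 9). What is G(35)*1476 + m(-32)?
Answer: 25/41 ≈ 0.60976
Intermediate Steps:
m(V) = (7 + V)/(-9 + V)
G(h) = 0 (G(h) = -(h - h)/5 = -1/5*0 = 0)
G(35)*1476 + m(-32) = 0*1476 + (7 - 32)/(-9 - 32) = 0 - 25/(-41) = 0 - 1/41*(-25) = 0 + 25/41 = 25/41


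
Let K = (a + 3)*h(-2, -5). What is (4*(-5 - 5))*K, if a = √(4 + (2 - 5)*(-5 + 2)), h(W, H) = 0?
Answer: 0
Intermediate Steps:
a = √13 (a = √(4 - 3*(-3)) = √(4 + 9) = √13 ≈ 3.6056)
K = 0 (K = (√13 + 3)*0 = (3 + √13)*0 = 0)
(4*(-5 - 5))*K = (4*(-5 - 5))*0 = (4*(-10))*0 = -40*0 = 0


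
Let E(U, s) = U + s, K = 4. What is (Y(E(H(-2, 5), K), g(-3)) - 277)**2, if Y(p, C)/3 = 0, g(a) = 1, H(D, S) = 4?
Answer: 76729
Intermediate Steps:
Y(p, C) = 0 (Y(p, C) = 3*0 = 0)
(Y(E(H(-2, 5), K), g(-3)) - 277)**2 = (0 - 277)**2 = (-277)**2 = 76729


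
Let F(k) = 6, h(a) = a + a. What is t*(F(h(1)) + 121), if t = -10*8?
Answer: -10160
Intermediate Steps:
h(a) = 2*a
t = -80
t*(F(h(1)) + 121) = -80*(6 + 121) = -80*127 = -10160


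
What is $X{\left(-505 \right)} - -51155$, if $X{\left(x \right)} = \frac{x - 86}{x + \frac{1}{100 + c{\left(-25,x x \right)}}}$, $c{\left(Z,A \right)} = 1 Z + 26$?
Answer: $\frac{2609169311}{51004} \approx 51156.0$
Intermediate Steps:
$c{\left(Z,A \right)} = 26 + Z$ ($c{\left(Z,A \right)} = Z + 26 = 26 + Z$)
$X{\left(x \right)} = \frac{-86 + x}{\frac{1}{101} + x}$ ($X{\left(x \right)} = \frac{x - 86}{x + \frac{1}{100 + \left(26 - 25\right)}} = \frac{-86 + x}{x + \frac{1}{100 + 1}} = \frac{-86 + x}{x + \frac{1}{101}} = \frac{-86 + x}{\frac{1}{101} + x}$)
$X{\left(-505 \right)} - -51155 = \frac{101 \left(-86 - 505\right)}{1 + 101 \left(-505\right)} - -51155 = 101 \frac{1}{1 - 51005} \left(-591\right) + 51155 = 101 \frac{1}{-51004} \left(-591\right) + 51155 = 101 \left(- \frac{1}{51004}\right) \left(-591\right) + 51155 = \frac{59691}{51004} + 51155 = \frac{2609169311}{51004}$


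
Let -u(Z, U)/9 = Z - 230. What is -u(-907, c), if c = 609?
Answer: -10233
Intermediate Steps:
u(Z, U) = 2070 - 9*Z (u(Z, U) = -9*(Z - 230) = -9*(-230 + Z) = 2070 - 9*Z)
-u(-907, c) = -(2070 - 9*(-907)) = -(2070 + 8163) = -1*10233 = -10233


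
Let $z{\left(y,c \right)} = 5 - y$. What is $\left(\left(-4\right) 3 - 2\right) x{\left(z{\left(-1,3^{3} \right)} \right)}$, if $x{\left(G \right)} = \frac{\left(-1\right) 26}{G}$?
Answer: $\frac{182}{3} \approx 60.667$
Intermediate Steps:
$x{\left(G \right)} = - \frac{26}{G}$
$\left(\left(-4\right) 3 - 2\right) x{\left(z{\left(-1,3^{3} \right)} \right)} = \left(\left(-4\right) 3 - 2\right) \left(- \frac{26}{5 - -1}\right) = \left(-12 - 2\right) \left(- \frac{26}{5 + 1}\right) = - 14 \left(- \frac{26}{6}\right) = - 14 \left(\left(-26\right) \frac{1}{6}\right) = \left(-14\right) \left(- \frac{13}{3}\right) = \frac{182}{3}$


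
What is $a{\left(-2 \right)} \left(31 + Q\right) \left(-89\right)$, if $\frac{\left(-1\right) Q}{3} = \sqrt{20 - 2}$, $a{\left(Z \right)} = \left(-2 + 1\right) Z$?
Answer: $-5518 + 1602 \sqrt{2} \approx -3252.4$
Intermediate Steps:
$a{\left(Z \right)} = - Z$
$Q = - 9 \sqrt{2}$ ($Q = - 3 \sqrt{20 - 2} = - 3 \sqrt{18} = - 3 \cdot 3 \sqrt{2} = - 9 \sqrt{2} \approx -12.728$)
$a{\left(-2 \right)} \left(31 + Q\right) \left(-89\right) = \left(-1\right) \left(-2\right) \left(31 - 9 \sqrt{2}\right) \left(-89\right) = 2 \left(31 - 9 \sqrt{2}\right) \left(-89\right) = \left(62 - 18 \sqrt{2}\right) \left(-89\right) = -5518 + 1602 \sqrt{2}$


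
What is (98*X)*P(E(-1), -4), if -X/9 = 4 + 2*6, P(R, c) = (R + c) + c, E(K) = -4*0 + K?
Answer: 127008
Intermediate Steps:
E(K) = K (E(K) = 0 + K = K)
P(R, c) = R + 2*c
X = -144 (X = -9*(4 + 2*6) = -9*(4 + 12) = -9*16 = -144)
(98*X)*P(E(-1), -4) = (98*(-144))*(-1 + 2*(-4)) = -14112*(-1 - 8) = -14112*(-9) = 127008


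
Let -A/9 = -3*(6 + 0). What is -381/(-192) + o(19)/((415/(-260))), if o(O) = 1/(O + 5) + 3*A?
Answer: -4821017/15936 ≈ -302.52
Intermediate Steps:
A = 162 (A = -(-27)*(6 + 0) = -(-27)*6 = -9*(-18) = 162)
o(O) = 486 + 1/(5 + O) (o(O) = 1/(O + 5) + 3*162 = 1/(5 + O) + 486 = 486 + 1/(5 + O))
-381/(-192) + o(19)/((415/(-260))) = -381/(-192) + ((2431 + 486*19)/(5 + 19))/((415/(-260))) = -381*(-1/192) + ((2431 + 9234)/24)/((415*(-1/260))) = 127/64 + ((1/24)*11665)/(-83/52) = 127/64 + (11665/24)*(-52/83) = 127/64 - 151645/498 = -4821017/15936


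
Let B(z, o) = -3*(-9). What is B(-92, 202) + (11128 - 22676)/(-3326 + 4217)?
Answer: 12509/891 ≈ 14.039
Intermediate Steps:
B(z, o) = 27
B(-92, 202) + (11128 - 22676)/(-3326 + 4217) = 27 + (11128 - 22676)/(-3326 + 4217) = 27 - 11548/891 = 12509/891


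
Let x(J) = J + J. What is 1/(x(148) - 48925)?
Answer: -1/48629 ≈ -2.0564e-5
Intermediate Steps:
x(J) = 2*J
1/(x(148) - 48925) = 1/(2*148 - 48925) = 1/(296 - 48925) = 1/(-48629) = -1/48629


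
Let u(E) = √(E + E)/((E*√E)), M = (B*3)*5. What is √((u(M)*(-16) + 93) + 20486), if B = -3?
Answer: √(4630275 + 80*√2)/15 ≈ 143.46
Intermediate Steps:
M = -45 (M = -3*3*5 = -9*5 = -45)
u(E) = √2/E (u(E) = √(2*E)/(E^(3/2)) = (√2*√E)/E^(3/2) = √2/E)
√((u(M)*(-16) + 93) + 20486) = √(((√2/(-45))*(-16) + 93) + 20486) = √(((√2*(-1/45))*(-16) + 93) + 20486) = √((-√2/45*(-16) + 93) + 20486) = √((16*√2/45 + 93) + 20486) = √((93 + 16*√2/45) + 20486) = √(20579 + 16*√2/45)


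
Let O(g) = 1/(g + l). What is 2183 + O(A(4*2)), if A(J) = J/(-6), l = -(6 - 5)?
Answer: 15278/7 ≈ 2182.6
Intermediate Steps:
l = -1 (l = -1*1 = -1)
A(J) = -J/6 (A(J) = J*(-⅙) = -J/6)
O(g) = 1/(-1 + g) (O(g) = 1/(g - 1) = 1/(-1 + g))
2183 + O(A(4*2)) = 2183 + 1/(-1 - 2*2/3) = 2183 + 1/(-1 - ⅙*8) = 2183 + 1/(-1 - 4/3) = 2183 + 1/(-7/3) = 2183 - 3/7 = 15278/7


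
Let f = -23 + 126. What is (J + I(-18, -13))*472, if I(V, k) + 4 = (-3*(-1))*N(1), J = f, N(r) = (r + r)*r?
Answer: 49560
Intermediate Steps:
N(r) = 2*r**2 (N(r) = (2*r)*r = 2*r**2)
f = 103
J = 103
I(V, k) = 2 (I(V, k) = -4 + (-3*(-1))*(2*1**2) = -4 + 3*(2*1) = -4 + 3*2 = -4 + 6 = 2)
(J + I(-18, -13))*472 = (103 + 2)*472 = 105*472 = 49560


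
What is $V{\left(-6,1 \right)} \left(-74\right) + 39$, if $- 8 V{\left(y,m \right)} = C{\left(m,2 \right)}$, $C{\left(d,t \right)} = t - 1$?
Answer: $\frac{193}{4} \approx 48.25$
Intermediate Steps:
$C{\left(d,t \right)} = -1 + t$
$V{\left(y,m \right)} = - \frac{1}{8}$ ($V{\left(y,m \right)} = - \frac{-1 + 2}{8} = \left(- \frac{1}{8}\right) 1 = - \frac{1}{8}$)
$V{\left(-6,1 \right)} \left(-74\right) + 39 = \left(- \frac{1}{8}\right) \left(-74\right) + 39 = \frac{37}{4} + 39 = \frac{193}{4}$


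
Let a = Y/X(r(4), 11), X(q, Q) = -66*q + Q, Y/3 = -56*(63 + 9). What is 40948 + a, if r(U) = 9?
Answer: 23884780/583 ≈ 40969.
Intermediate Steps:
Y = -12096 (Y = 3*(-56*(63 + 9)) = 3*(-56*72) = 3*(-4032) = -12096)
X(q, Q) = Q - 66*q
a = 12096/583 (a = -12096/(11 - 66*9) = -12096/(11 - 594) = -12096/(-583) = -12096*(-1/583) = 12096/583 ≈ 20.748)
40948 + a = 40948 + 12096/583 = 23884780/583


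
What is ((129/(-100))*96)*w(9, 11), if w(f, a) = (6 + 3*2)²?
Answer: -445824/25 ≈ -17833.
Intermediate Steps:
w(f, a) = 144 (w(f, a) = (6 + 6)² = 12² = 144)
((129/(-100))*96)*w(9, 11) = ((129/(-100))*96)*144 = ((129*(-1/100))*96)*144 = -129/100*96*144 = -3096/25*144 = -445824/25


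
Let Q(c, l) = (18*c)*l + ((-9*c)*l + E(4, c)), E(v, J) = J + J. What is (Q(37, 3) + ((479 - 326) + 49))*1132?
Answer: 1443300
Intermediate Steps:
E(v, J) = 2*J
Q(c, l) = 2*c + 9*c*l (Q(c, l) = (18*c)*l + ((-9*c)*l + 2*c) = 18*c*l + (-9*c*l + 2*c) = 18*c*l + (2*c - 9*c*l) = 2*c + 9*c*l)
(Q(37, 3) + ((479 - 326) + 49))*1132 = (37*(2 + 9*3) + ((479 - 326) + 49))*1132 = (37*(2 + 27) + (153 + 49))*1132 = (37*29 + 202)*1132 = (1073 + 202)*1132 = 1275*1132 = 1443300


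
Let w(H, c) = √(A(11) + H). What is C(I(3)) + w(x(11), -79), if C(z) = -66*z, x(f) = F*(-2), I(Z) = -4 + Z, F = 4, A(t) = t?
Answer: 66 + √3 ≈ 67.732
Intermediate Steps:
x(f) = -8 (x(f) = 4*(-2) = -8)
w(H, c) = √(11 + H)
C(I(3)) + w(x(11), -79) = -66*(-4 + 3) + √(11 - 8) = -66*(-1) + √3 = 66 + √3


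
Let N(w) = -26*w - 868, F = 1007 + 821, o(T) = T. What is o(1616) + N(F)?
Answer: -46780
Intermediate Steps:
F = 1828
N(w) = -868 - 26*w
o(1616) + N(F) = 1616 + (-868 - 26*1828) = 1616 + (-868 - 47528) = 1616 - 48396 = -46780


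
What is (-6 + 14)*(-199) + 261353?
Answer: 259761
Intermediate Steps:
(-6 + 14)*(-199) + 261353 = 8*(-199) + 261353 = -1592 + 261353 = 259761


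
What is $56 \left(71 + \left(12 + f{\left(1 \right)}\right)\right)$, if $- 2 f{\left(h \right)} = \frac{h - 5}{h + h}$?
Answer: $4704$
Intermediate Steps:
$f{\left(h \right)} = - \frac{-5 + h}{4 h}$ ($f{\left(h \right)} = - \frac{\left(h - 5\right) \frac{1}{h + h}}{2} = - \frac{\left(-5 + h\right) \frac{1}{2 h}}{2} = - \frac{\frac{1}{2} \frac{1}{h} \left(-5 + h\right)}{2} = - \frac{-5 + h}{4 h}$)
$56 \left(71 + \left(12 + f{\left(1 \right)}\right)\right) = 56 \left(71 + \left(12 + \frac{5 - 1}{4 \cdot 1}\right)\right) = 56 \left(71 + \left(12 + \frac{1}{4} \cdot 1 \left(5 - 1\right)\right)\right) = 56 \left(71 + \left(12 + \frac{1}{4} \cdot 1 \cdot 4\right)\right) = 56 \left(71 + \left(12 + 1\right)\right) = 56 \left(71 + 13\right) = 56 \cdot 84 = 4704$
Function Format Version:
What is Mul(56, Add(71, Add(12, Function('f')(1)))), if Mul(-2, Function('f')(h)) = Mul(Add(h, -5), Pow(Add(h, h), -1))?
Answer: 4704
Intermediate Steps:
Function('f')(h) = Mul(Rational(-1, 4), Pow(h, -1), Add(-5, h)) (Function('f')(h) = Mul(Rational(-1, 2), Mul(Add(h, -5), Pow(Add(h, h), -1))) = Mul(Rational(-1, 2), Mul(Add(-5, h), Pow(Mul(2, h), -1))) = Mul(Rational(-1, 2), Mul(Add(-5, h), Mul(Rational(1, 2), Pow(h, -1)))) = Mul(Rational(-1, 2), Mul(Rational(1, 2), Pow(h, -1), Add(-5, h))) = Mul(Rational(-1, 4), Pow(h, -1), Add(-5, h)))
Mul(56, Add(71, Add(12, Function('f')(1)))) = Mul(56, Add(71, Add(12, Mul(Rational(1, 4), Pow(1, -1), Add(5, Mul(-1, 1)))))) = Mul(56, Add(71, Add(12, Mul(Rational(1, 4), 1, Add(5, -1))))) = Mul(56, Add(71, Add(12, Mul(Rational(1, 4), 1, 4)))) = Mul(56, Add(71, Add(12, 1))) = Mul(56, Add(71, 13)) = Mul(56, 84) = 4704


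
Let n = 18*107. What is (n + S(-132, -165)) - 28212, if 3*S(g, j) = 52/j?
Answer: -13011622/495 ≈ -26286.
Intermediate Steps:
S(g, j) = 52/(3*j) (S(g, j) = (52/j)/3 = 52/(3*j))
n = 1926
(n + S(-132, -165)) - 28212 = (1926 + (52/3)/(-165)) - 28212 = (1926 + (52/3)*(-1/165)) - 28212 = (1926 - 52/495) - 28212 = 953318/495 - 28212 = -13011622/495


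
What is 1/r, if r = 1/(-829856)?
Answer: -829856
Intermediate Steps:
r = -1/829856 ≈ -1.2050e-6
1/r = 1/(-1/829856) = -829856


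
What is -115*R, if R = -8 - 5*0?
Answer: 920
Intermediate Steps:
R = -8 (R = -8 + 0 = -8)
-115*R = -115*(-8) = 920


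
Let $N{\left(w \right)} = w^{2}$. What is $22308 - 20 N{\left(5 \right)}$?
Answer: $21808$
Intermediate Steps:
$22308 - 20 N{\left(5 \right)} = 22308 - 20 \cdot 5^{2} = 22308 - 500 = 21808$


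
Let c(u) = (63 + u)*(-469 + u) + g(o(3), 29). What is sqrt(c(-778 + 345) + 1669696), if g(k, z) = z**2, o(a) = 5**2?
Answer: sqrt(2004277) ≈ 1415.7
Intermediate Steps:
o(a) = 25
c(u) = 841 + (-469 + u)*(63 + u) (c(u) = (63 + u)*(-469 + u) + 29**2 = (-469 + u)*(63 + u) + 841 = 841 + (-469 + u)*(63 + u))
sqrt(c(-778 + 345) + 1669696) = sqrt((-28706 + (-778 + 345)**2 - 406*(-778 + 345)) + 1669696) = sqrt((-28706 + (-433)**2 - 406*(-433)) + 1669696) = sqrt((-28706 + 187489 + 175798) + 1669696) = sqrt(334581 + 1669696) = sqrt(2004277)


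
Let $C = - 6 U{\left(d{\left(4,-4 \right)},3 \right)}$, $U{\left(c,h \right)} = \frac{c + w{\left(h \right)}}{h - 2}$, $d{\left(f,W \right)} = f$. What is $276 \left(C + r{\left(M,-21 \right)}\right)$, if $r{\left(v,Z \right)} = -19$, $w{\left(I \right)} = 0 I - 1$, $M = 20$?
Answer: $-10212$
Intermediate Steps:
$w{\left(I \right)} = -1$ ($w{\left(I \right)} = 0 - 1 = -1$)
$U{\left(c,h \right)} = \frac{-1 + c}{-2 + h}$ ($U{\left(c,h \right)} = \frac{c - 1}{h - 2} = \frac{-1 + c}{-2 + h}$)
$C = -18$ ($C = - 6 \frac{-1 + 4}{-2 + 3} = - 6 \cdot 1^{-1} \cdot 3 = - 6 \cdot 1 \cdot 3 = \left(-6\right) 3 = -18$)
$276 \left(C + r{\left(M,-21 \right)}\right) = 276 \left(-18 - 19\right) = 276 \left(-37\right) = -10212$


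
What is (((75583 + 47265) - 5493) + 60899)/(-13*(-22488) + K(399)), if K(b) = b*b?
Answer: 59418/150515 ≈ 0.39476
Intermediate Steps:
K(b) = b²
(((75583 + 47265) - 5493) + 60899)/(-13*(-22488) + K(399)) = (((75583 + 47265) - 5493) + 60899)/(-13*(-22488) + 399²) = ((122848 - 5493) + 60899)/(292344 + 159201) = (117355 + 60899)/451545 = 178254*(1/451545) = 59418/150515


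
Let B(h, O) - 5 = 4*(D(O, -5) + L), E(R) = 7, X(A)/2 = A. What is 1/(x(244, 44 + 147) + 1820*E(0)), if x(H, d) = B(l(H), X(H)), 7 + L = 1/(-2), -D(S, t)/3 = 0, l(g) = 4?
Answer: 1/12715 ≈ 7.8647e-5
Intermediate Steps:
X(A) = 2*A
D(S, t) = 0 (D(S, t) = -3*0 = 0)
L = -15/2 (L = -7 + 1/(-2) = -7 + 1*(-1/2) = -7 - 1/2 = -15/2 ≈ -7.5000)
B(h, O) = -25 (B(h, O) = 5 + 4*(0 - 15/2) = 5 + 4*(-15/2) = 5 - 30 = -25)
x(H, d) = -25
1/(x(244, 44 + 147) + 1820*E(0)) = 1/(-25 + 1820*7) = 1/(-25 + 12740) = 1/12715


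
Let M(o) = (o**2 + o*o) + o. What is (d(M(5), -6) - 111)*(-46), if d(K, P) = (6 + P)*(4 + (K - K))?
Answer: 5106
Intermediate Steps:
M(o) = o + 2*o**2 (M(o) = (o**2 + o**2) + o = 2*o**2 + o = o + 2*o**2)
d(K, P) = 24 + 4*P (d(K, P) = (6 + P)*(4 + 0) = (6 + P)*4 = 24 + 4*P)
(d(M(5), -6) - 111)*(-46) = ((24 + 4*(-6)) - 111)*(-46) = ((24 - 24) - 111)*(-46) = (0 - 111)*(-46) = -111*(-46) = 5106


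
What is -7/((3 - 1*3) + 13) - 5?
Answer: -72/13 ≈ -5.5385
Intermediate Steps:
-7/((3 - 1*3) + 13) - 5 = -7/((3 - 3) + 13) - 5 = -7/(0 + 13) - 5 = -7/13 - 5 = -72/13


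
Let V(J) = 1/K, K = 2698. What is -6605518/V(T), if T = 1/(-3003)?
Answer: -17821687564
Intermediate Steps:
T = -1/3003 ≈ -0.00033300
V(J) = 1/2698
-6605518/V(T) = -6605518/1/2698 = -6605518*2698 = -17821687564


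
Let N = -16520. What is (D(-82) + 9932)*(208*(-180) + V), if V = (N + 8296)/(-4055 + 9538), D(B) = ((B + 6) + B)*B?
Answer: -4698717436672/5483 ≈ -8.5696e+8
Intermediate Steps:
D(B) = B*(6 + 2*B) (D(B) = ((6 + B) + B)*B = (6 + 2*B)*B = B*(6 + 2*B))
V = -8224/5483 (V = (-16520 + 8296)/(-4055 + 9538) = -8224/5483 ≈ -1.4999)
(D(-82) + 9932)*(208*(-180) + V) = (2*(-82)*(3 - 82) + 9932)*(208*(-180) - 8224/5483) = (2*(-82)*(-79) + 9932)*(-37440 - 8224/5483) = (12956 + 9932)*(-205291744/5483) = 22888*(-205291744/5483) = -4698717436672/5483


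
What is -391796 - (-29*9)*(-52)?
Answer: -405368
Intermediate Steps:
-391796 - (-29*9)*(-52) = -391796 - (-261)*(-52) = -391796 - 1*13572 = -391796 - 13572 = -405368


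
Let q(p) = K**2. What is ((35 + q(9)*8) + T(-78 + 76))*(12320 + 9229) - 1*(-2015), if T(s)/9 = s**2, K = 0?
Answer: 1531994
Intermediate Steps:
q(p) = 0 (q(p) = 0**2 = 0)
T(s) = 9*s**2
((35 + q(9)*8) + T(-78 + 76))*(12320 + 9229) - 1*(-2015) = ((35 + 0*8) + 9*(-78 + 76)**2)*(12320 + 9229) - 1*(-2015) = ((35 + 0) + 9*(-2)**2)*21549 + 2015 = (35 + 9*4)*21549 + 2015 = (35 + 36)*21549 + 2015 = 71*21549 + 2015 = 1529979 + 2015 = 1531994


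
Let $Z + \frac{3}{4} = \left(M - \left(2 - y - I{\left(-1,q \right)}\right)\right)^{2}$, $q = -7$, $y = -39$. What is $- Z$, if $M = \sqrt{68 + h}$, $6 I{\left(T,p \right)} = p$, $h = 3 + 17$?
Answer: $- \frac{33575}{18} + \frac{506 \sqrt{22}}{3} \approx -1074.2$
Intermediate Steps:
$h = 20$
$I{\left(T,p \right)} = \frac{p}{6}$
$M = 2 \sqrt{22}$ ($M = \sqrt{68 + 20} = \sqrt{88} = 2 \sqrt{22} \approx 9.3808$)
$Z = - \frac{3}{4} + \left(- \frac{253}{6} + 2 \sqrt{22}\right)^{2}$ ($Z = - \frac{3}{4} + \left(2 \sqrt{22} + \left(\left(-39 + \frac{1}{6} \left(-7\right)\right) - 2\right)\right)^{2} = - \frac{3}{4} + \left(2 \sqrt{22} - \frac{253}{6}\right)^{2} = - \frac{3}{4} + \left(- \frac{253}{6} + 2 \sqrt{22}\right)^{2} \approx 1074.2$)
$- Z = - (\frac{33575}{18} - \frac{506 \sqrt{22}}{3}) = - \frac{33575}{18} + \frac{506 \sqrt{22}}{3}$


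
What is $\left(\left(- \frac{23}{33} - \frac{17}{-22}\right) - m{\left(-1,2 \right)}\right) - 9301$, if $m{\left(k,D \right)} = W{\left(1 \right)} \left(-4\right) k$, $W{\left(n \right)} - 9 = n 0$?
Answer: $- \frac{616237}{66} \approx -9336.9$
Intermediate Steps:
$W{\left(n \right)} = 9$ ($W{\left(n \right)} = 9 + n 0 = 9 + 0 = 9$)
$m{\left(k,D \right)} = - 36 k$ ($m{\left(k,D \right)} = 9 \left(-4\right) k = - 36 k$)
$\left(\left(- \frac{23}{33} - \frac{17}{-22}\right) - m{\left(-1,2 \right)}\right) - 9301 = \left(\left(- \frac{23}{33} - \frac{17}{-22}\right) - \left(-36\right) \left(-1\right)\right) - 9301 = \left(\left(\left(-23\right) \frac{1}{33} - - \frac{17}{22}\right) - 36\right) - 9301 = \left(\left(- \frac{23}{33} + \frac{17}{22}\right) - 36\right) - 9301 = \left(\frac{5}{66} - 36\right) - 9301 = - \frac{2371}{66} - 9301 = - \frac{616237}{66}$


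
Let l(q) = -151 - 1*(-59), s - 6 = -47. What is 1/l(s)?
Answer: -1/92 ≈ -0.010870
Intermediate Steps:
s = -41 (s = 6 - 47 = -41)
l(q) = -92 (l(q) = -151 + 59 = -92)
1/l(s) = 1/(-92) = -1/92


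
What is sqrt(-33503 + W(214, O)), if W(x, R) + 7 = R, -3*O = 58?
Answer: 2*I*sqrt(75441)/3 ≈ 183.11*I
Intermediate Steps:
O = -58/3 (O = -1/3*58 = -58/3 ≈ -19.333)
W(x, R) = -7 + R
sqrt(-33503 + W(214, O)) = sqrt(-33503 + (-7 - 58/3)) = sqrt(-33503 - 79/3) = sqrt(-100588/3) = 2*I*sqrt(75441)/3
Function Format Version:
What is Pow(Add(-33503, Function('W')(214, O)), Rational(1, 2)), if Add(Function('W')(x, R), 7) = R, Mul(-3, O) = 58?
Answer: Mul(Rational(2, 3), I, Pow(75441, Rational(1, 2))) ≈ Mul(183.11, I)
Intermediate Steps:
O = Rational(-58, 3) (O = Mul(Rational(-1, 3), 58) = Rational(-58, 3) ≈ -19.333)
Function('W')(x, R) = Add(-7, R)
Pow(Add(-33503, Function('W')(214, O)), Rational(1, 2)) = Pow(Add(-33503, Add(-7, Rational(-58, 3))), Rational(1, 2)) = Pow(Add(-33503, Rational(-79, 3)), Rational(1, 2)) = Pow(Rational(-100588, 3), Rational(1, 2)) = Mul(Rational(2, 3), I, Pow(75441, Rational(1, 2)))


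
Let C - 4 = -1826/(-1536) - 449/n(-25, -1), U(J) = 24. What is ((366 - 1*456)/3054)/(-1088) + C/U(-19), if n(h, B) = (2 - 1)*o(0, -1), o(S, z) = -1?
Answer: 3018317821/159492096 ≈ 18.925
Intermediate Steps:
n(h, B) = -1 (n(h, B) = (2 - 1)*(-1) = 1*(-1) = -1)
C = 348817/768 (C = 4 + (-1826/(-1536) - 449/(-1)) = 4 + (-1826*(-1/1536) - 449*(-1)) = 4 + (913/768 + 449) = 4 + 345745/768 = 348817/768 ≈ 454.19)
((366 - 1*456)/3054)/(-1088) + C/U(-19) = ((366 - 1*456)/3054)/(-1088) + (348817/768)/24 = ((366 - 456)*(1/3054))*(-1/1088) + (348817/768)*(1/24) = -90*1/3054*(-1/1088) + 348817/18432 = -15/509*(-1/1088) + 348817/18432 = 15/553792 + 348817/18432 = 3018317821/159492096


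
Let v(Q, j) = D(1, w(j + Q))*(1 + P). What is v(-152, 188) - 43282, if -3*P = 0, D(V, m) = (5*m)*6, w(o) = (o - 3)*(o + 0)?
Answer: -7642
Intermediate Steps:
w(o) = o*(-3 + o) (w(o) = (-3 + o)*o = o*(-3 + o))
D(V, m) = 30*m
P = 0 (P = -⅓*0 = 0)
v(Q, j) = 30*(Q + j)*(-3 + Q + j) (v(Q, j) = (30*((j + Q)*(-3 + (j + Q))))*(1 + 0) = (30*((Q + j)*(-3 + (Q + j))))*1 = (30*((Q + j)*(-3 + Q + j)))*1 = (30*(Q + j)*(-3 + Q + j))*1 = 30*(Q + j)*(-3 + Q + j))
v(-152, 188) - 43282 = 30*(-152 + 188)*(-3 - 152 + 188) - 43282 = 30*36*33 - 43282 = 35640 - 43282 = -7642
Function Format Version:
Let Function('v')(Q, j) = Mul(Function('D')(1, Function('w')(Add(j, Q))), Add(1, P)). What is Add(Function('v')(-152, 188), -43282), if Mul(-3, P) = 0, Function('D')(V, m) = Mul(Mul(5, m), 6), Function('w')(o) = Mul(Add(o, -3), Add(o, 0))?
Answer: -7642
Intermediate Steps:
Function('w')(o) = Mul(o, Add(-3, o)) (Function('w')(o) = Mul(Add(-3, o), o) = Mul(o, Add(-3, o)))
Function('D')(V, m) = Mul(30, m)
P = 0 (P = Mul(Rational(-1, 3), 0) = 0)
Function('v')(Q, j) = Mul(30, Add(Q, j), Add(-3, Q, j)) (Function('v')(Q, j) = Mul(Mul(30, Mul(Add(j, Q), Add(-3, Add(j, Q)))), Add(1, 0)) = Mul(Mul(30, Mul(Add(Q, j), Add(-3, Add(Q, j)))), 1) = Mul(Mul(30, Mul(Add(Q, j), Add(-3, Q, j))), 1) = Mul(Mul(30, Add(Q, j), Add(-3, Q, j)), 1) = Mul(30, Add(Q, j), Add(-3, Q, j)))
Add(Function('v')(-152, 188), -43282) = Add(Mul(30, Add(-152, 188), Add(-3, -152, 188)), -43282) = Add(Mul(30, 36, 33), -43282) = Add(35640, -43282) = -7642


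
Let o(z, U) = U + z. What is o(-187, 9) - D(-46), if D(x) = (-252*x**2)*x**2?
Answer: 1128318734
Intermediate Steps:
D(x) = -252*x**4
o(-187, 9) - D(-46) = (9 - 187) - (-252)*(-46)**4 = -178 - (-252)*4477456 = -178 - 1*(-1128318912) = -178 + 1128318912 = 1128318734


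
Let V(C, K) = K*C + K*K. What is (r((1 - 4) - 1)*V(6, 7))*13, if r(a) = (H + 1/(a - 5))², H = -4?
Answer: 1619527/81 ≈ 19994.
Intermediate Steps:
V(C, K) = K² + C*K (V(C, K) = C*K + K² = K² + C*K)
r(a) = (-4 + 1/(-5 + a))² (r(a) = (-4 + 1/(a - 5))² = (-4 + 1/(-5 + a))²)
(r((1 - 4) - 1)*V(6, 7))*13 = (((-21 + 4*((1 - 4) - 1))²/(-5 + ((1 - 4) - 1))²)*(7*(6 + 7)))*13 = (((-21 + 4*(-3 - 1))²/(-5 + (-3 - 1))²)*(7*13))*13 = (((-21 + 4*(-4))²/(-5 - 4)²)*91)*13 = (((-21 - 16)²/(-9)²)*91)*13 = (((-37)²*(1/81))*91)*13 = ((1369*(1/81))*91)*13 = ((1369/81)*91)*13 = (124579/81)*13 = 1619527/81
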